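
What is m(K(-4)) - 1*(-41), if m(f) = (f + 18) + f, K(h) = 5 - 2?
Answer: 65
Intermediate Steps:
K(h) = 3
m(f) = 18 + 2*f (m(f) = (18 + f) + f = 18 + 2*f)
m(K(-4)) - 1*(-41) = (18 + 2*3) - 1*(-41) = (18 + 6) + 41 = 24 + 41 = 65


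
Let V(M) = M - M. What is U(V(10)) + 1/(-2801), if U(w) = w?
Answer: -1/2801 ≈ -0.00035702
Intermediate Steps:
V(M) = 0
U(V(10)) + 1/(-2801) = 0 + 1/(-2801) = 0 - 1/2801 = -1/2801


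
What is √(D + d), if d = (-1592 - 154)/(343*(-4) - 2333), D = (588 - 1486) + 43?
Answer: I*√1303348605/1235 ≈ 29.232*I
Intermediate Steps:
D = -855 (D = -898 + 43 = -855)
d = 582/1235 (d = -1746/(-1372 - 2333) = -1746/(-3705) = -1746*(-1/3705) = 582/1235 ≈ 0.47125)
√(D + d) = √(-855 + 582/1235) = √(-1055343/1235) = I*√1303348605/1235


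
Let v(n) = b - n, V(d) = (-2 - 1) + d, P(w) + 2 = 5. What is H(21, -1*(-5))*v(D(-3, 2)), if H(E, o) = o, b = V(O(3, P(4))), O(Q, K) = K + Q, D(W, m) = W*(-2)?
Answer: -15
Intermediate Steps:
D(W, m) = -2*W
P(w) = 3 (P(w) = -2 + 5 = 3)
V(d) = -3 + d
b = 3 (b = -3 + (3 + 3) = -3 + 6 = 3)
v(n) = 3 - n
H(21, -1*(-5))*v(D(-3, 2)) = (-1*(-5))*(3 - (-2)*(-3)) = 5*(3 - 1*6) = 5*(3 - 6) = 5*(-3) = -15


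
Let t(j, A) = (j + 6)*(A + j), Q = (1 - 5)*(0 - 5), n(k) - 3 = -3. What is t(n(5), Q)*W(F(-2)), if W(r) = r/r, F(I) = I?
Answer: 120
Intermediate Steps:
n(k) = 0 (n(k) = 3 - 3 = 0)
W(r) = 1
Q = 20 (Q = -4*(-5) = 20)
t(j, A) = (6 + j)*(A + j)
t(n(5), Q)*W(F(-2)) = (0² + 6*20 + 6*0 + 20*0)*1 = (0 + 120 + 0 + 0)*1 = 120*1 = 120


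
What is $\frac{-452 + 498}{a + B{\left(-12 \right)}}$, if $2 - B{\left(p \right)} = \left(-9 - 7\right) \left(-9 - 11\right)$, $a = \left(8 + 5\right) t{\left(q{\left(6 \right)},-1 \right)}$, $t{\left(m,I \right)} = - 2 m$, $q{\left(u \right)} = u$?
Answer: $- \frac{23}{237} \approx -0.097046$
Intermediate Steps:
$a = -156$ ($a = \left(8 + 5\right) \left(\left(-2\right) 6\right) = 13 \left(-12\right) = -156$)
$B{\left(p \right)} = -318$ ($B{\left(p \right)} = 2 - \left(-9 - 7\right) \left(-9 - 11\right) = 2 - \left(-16\right) \left(-20\right) = 2 - 320 = -318$)
$\frac{-452 + 498}{a + B{\left(-12 \right)}} = \frac{-452 + 498}{-156 - 318} = \frac{46}{-474} = 46 \left(- \frac{1}{474}\right) = - \frac{23}{237}$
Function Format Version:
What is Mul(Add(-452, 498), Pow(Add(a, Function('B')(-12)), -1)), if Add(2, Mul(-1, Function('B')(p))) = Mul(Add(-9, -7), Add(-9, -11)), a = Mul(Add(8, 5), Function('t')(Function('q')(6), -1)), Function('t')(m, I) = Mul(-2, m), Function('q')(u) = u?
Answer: Rational(-23, 237) ≈ -0.097046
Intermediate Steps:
a = -156 (a = Mul(Add(8, 5), Mul(-2, 6)) = Mul(13, -12) = -156)
Function('B')(p) = -318 (Function('B')(p) = Add(2, Mul(-1, Mul(Add(-9, -7), Add(-9, -11)))) = Add(2, Mul(-1, Mul(-16, -20))) = Add(2, Mul(-1, 320)) = Add(2, -320) = -318)
Mul(Add(-452, 498), Pow(Add(a, Function('B')(-12)), -1)) = Mul(Add(-452, 498), Pow(Add(-156, -318), -1)) = Mul(46, Pow(-474, -1)) = Mul(46, Rational(-1, 474)) = Rational(-23, 237)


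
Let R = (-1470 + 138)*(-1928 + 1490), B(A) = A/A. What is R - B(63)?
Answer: 583415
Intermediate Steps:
B(A) = 1
R = 583416 (R = -1332*(-438) = 583416)
R - B(63) = 583416 - 1*1 = 583416 - 1 = 583415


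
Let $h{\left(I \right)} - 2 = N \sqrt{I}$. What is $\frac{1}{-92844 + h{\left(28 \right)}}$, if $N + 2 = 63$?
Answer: $- \frac{761}{70651908} - \frac{\sqrt{7}}{70651908} \approx -1.0809 \cdot 10^{-5}$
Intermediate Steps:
$N = 61$ ($N = -2 + 63 = 61$)
$h{\left(I \right)} = 2 + 61 \sqrt{I}$
$\frac{1}{-92844 + h{\left(28 \right)}} = \frac{1}{-92844 + \left(2 + 61 \sqrt{28}\right)} = \frac{1}{-92844 + \left(2 + 61 \cdot 2 \sqrt{7}\right)} = \frac{1}{-92844 + \left(2 + 122 \sqrt{7}\right)} = \frac{1}{-92842 + 122 \sqrt{7}}$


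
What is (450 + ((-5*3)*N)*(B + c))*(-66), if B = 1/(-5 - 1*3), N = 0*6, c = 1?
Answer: -29700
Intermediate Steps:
N = 0
B = -⅛ (B = 1/(-5 - 3) = 1/(-8) = -⅛ ≈ -0.12500)
(450 + ((-5*3)*N)*(B + c))*(-66) = (450 + (-5*3*0)*(-⅛ + 1))*(-66) = (450 - 15*0*(7/8))*(-66) = (450 + 0*(7/8))*(-66) = (450 + 0)*(-66) = 450*(-66) = -29700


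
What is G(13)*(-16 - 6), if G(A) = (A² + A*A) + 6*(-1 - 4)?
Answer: -6776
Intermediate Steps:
G(A) = -30 + 2*A² (G(A) = (A² + A²) + 6*(-5) = 2*A² - 30 = -30 + 2*A²)
G(13)*(-16 - 6) = (-30 + 2*13²)*(-16 - 6) = (-30 + 2*169)*(-22) = (-30 + 338)*(-22) = 308*(-22) = -6776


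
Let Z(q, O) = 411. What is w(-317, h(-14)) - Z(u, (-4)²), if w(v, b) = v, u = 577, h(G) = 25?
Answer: -728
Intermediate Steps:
w(-317, h(-14)) - Z(u, (-4)²) = -317 - 1*411 = -317 - 411 = -728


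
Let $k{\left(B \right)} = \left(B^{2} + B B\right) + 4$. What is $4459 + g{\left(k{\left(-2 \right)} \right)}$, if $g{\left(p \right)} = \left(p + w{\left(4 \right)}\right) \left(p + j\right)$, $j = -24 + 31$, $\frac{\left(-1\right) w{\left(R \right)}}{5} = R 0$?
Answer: $4687$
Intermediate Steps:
$w{\left(R \right)} = 0$ ($w{\left(R \right)} = - 5 R 0 = \left(-5\right) 0 = 0$)
$k{\left(B \right)} = 4 + 2 B^{2}$ ($k{\left(B \right)} = \left(B^{2} + B^{2}\right) + 4 = 2 B^{2} + 4 = 4 + 2 B^{2}$)
$j = 7$
$g{\left(p \right)} = p \left(7 + p\right)$ ($g{\left(p \right)} = \left(p + 0\right) \left(p + 7\right) = p \left(7 + p\right)$)
$4459 + g{\left(k{\left(-2 \right)} \right)} = 4459 + \left(4 + 2 \left(-2\right)^{2}\right) \left(7 + \left(4 + 2 \left(-2\right)^{2}\right)\right) = 4459 + \left(4 + 2 \cdot 4\right) \left(7 + \left(4 + 2 \cdot 4\right)\right) = 4459 + \left(4 + 8\right) \left(7 + \left(4 + 8\right)\right) = 4459 + 12 \left(7 + 12\right) = 4459 + 12 \cdot 19 = 4459 + 228 = 4687$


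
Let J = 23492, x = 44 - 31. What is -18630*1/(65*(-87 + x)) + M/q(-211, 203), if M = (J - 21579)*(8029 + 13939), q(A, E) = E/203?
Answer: 20213922967/481 ≈ 4.2025e+7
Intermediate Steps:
x = 13
q(A, E) = E/203 (q(A, E) = E*(1/203) = E/203)
M = 42024784 (M = (23492 - 21579)*(8029 + 13939) = 1913*21968 = 42024784)
-18630*1/(65*(-87 + x)) + M/q(-211, 203) = -18630*1/(65*(-87 + 13)) + 42024784/(((1/203)*203)) = -18630/((-74*65)) + 42024784/1 = -18630/(-4810) + 42024784*1 = -18630*(-1/4810) + 42024784 = 1863/481 + 42024784 = 20213922967/481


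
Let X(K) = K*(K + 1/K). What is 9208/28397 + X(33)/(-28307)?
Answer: 229698126/803833879 ≈ 0.28575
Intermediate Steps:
9208/28397 + X(33)/(-28307) = 9208/28397 + (1 + 33²)/(-28307) = 9208*(1/28397) + (1 + 1089)*(-1/28307) = 9208/28397 + 1090*(-1/28307) = 9208/28397 - 1090/28307 = 229698126/803833879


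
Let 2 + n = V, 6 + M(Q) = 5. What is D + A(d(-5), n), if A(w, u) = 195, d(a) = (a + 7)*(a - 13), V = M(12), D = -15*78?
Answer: -975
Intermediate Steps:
M(Q) = -1 (M(Q) = -6 + 5 = -1)
D = -1170
V = -1
n = -3 (n = -2 - 1 = -3)
d(a) = (-13 + a)*(7 + a) (d(a) = (7 + a)*(-13 + a) = (-13 + a)*(7 + a))
D + A(d(-5), n) = -1170 + 195 = -975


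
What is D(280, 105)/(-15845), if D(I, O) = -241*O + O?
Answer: 5040/3169 ≈ 1.5904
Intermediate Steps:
D(I, O) = -240*O
D(280, 105)/(-15845) = -240*105/(-15845) = -25200*(-1/15845) = 5040/3169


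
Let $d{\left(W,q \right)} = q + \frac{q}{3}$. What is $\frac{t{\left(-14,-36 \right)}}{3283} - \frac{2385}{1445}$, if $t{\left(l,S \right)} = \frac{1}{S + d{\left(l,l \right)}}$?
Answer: $- \frac{256823391}{155601068} \approx -1.6505$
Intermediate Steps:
$d{\left(W,q \right)} = \frac{4 q}{3}$ ($d{\left(W,q \right)} = q + q \frac{1}{3} = q + \frac{q}{3} = \frac{4 q}{3}$)
$t{\left(l,S \right)} = \frac{1}{S + \frac{4 l}{3}}$
$\frac{t{\left(-14,-36 \right)}}{3283} - \frac{2385}{1445} = \frac{3 \frac{1}{3 \left(-36\right) + 4 \left(-14\right)}}{3283} - \frac{2385}{1445} = \frac{3}{-108 - 56} \cdot \frac{1}{3283} - \frac{477}{289} = \frac{3}{-164} \cdot \frac{1}{3283} - \frac{477}{289} = 3 \left(- \frac{1}{164}\right) \frac{1}{3283} - \frac{477}{289} = \left(- \frac{3}{164}\right) \frac{1}{3283} - \frac{477}{289} = - \frac{3}{538412} - \frac{477}{289} = - \frac{256823391}{155601068}$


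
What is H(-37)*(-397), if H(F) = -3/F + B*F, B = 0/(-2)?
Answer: -1191/37 ≈ -32.189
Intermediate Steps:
B = 0 (B = 0*(-½) = 0)
H(F) = -3/F (H(F) = -3/F + 0*F = -3/F + 0 = -3/F)
H(-37)*(-397) = -3/(-37)*(-397) = -3*(-1/37)*(-397) = (3/37)*(-397) = -1191/37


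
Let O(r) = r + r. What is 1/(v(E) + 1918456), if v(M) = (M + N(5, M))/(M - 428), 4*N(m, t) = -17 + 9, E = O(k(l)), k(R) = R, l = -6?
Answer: 220/422060327 ≈ 5.2125e-7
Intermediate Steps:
O(r) = 2*r
E = -12 (E = 2*(-6) = -12)
N(m, t) = -2 (N(m, t) = (-17 + 9)/4 = (1/4)*(-8) = -2)
v(M) = (-2 + M)/(-428 + M) (v(M) = (M - 2)/(M - 428) = (-2 + M)/(-428 + M))
1/(v(E) + 1918456) = 1/((-2 - 12)/(-428 - 12) + 1918456) = 1/(-14/(-440) + 1918456) = 1/(-1/440*(-14) + 1918456) = 1/(7/220 + 1918456) = 1/(422060327/220) = 220/422060327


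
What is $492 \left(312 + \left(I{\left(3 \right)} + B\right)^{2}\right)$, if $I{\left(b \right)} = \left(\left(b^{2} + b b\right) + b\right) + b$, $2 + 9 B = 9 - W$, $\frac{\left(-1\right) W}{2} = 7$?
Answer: $\frac{1484036}{3} \approx 4.9468 \cdot 10^{5}$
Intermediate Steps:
$W = -14$ ($W = \left(-2\right) 7 = -14$)
$B = \frac{7}{3}$ ($B = - \frac{2}{9} + \frac{9 - -14}{9} = - \frac{2}{9} + \frac{9 + 14}{9} = - \frac{2}{9} + \frac{1}{9} \cdot 23 = - \frac{2}{9} + \frac{23}{9} = \frac{7}{3} \approx 2.3333$)
$I{\left(b \right)} = 2 b + 2 b^{2}$ ($I{\left(b \right)} = \left(\left(b^{2} + b^{2}\right) + b\right) + b = \left(2 b^{2} + b\right) + b = \left(b + 2 b^{2}\right) + b = 2 b + 2 b^{2}$)
$492 \left(312 + \left(I{\left(3 \right)} + B\right)^{2}\right) = 492 \left(312 + \left(2 \cdot 3 \left(1 + 3\right) + \frac{7}{3}\right)^{2}\right) = 492 \left(312 + \left(2 \cdot 3 \cdot 4 + \frac{7}{3}\right)^{2}\right) = 492 \left(312 + \left(24 + \frac{7}{3}\right)^{2}\right) = 492 \left(312 + \left(\frac{79}{3}\right)^{2}\right) = 492 \left(312 + \frac{6241}{9}\right) = 492 \cdot \frac{9049}{9} = \frac{1484036}{3}$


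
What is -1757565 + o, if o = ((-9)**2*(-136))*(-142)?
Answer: -193293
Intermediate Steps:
o = 1564272 (o = (81*(-136))*(-142) = -11016*(-142) = 1564272)
-1757565 + o = -1757565 + 1564272 = -193293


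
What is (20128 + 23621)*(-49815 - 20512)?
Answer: -3076735923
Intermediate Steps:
(20128 + 23621)*(-49815 - 20512) = 43749*(-70327) = -3076735923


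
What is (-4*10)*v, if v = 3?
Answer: -120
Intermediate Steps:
(-4*10)*v = -4*10*3 = -40*3 = -120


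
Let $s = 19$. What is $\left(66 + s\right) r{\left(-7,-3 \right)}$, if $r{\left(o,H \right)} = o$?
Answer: $-595$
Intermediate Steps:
$\left(66 + s\right) r{\left(-7,-3 \right)} = \left(66 + 19\right) \left(-7\right) = 85 \left(-7\right) = -595$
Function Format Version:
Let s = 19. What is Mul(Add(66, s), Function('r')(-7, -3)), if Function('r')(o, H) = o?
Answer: -595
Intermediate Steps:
Mul(Add(66, s), Function('r')(-7, -3)) = Mul(Add(66, 19), -7) = Mul(85, -7) = -595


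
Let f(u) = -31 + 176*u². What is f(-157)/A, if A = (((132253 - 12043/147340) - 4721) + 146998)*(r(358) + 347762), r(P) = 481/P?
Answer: 228829789669960/5035900905747312489 ≈ 4.5440e-5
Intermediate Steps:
A = 5035900905747312489/52747720 (A = (((132253 - 12043/147340) - 4721) + 146998)*(481/358 + 347762) = ((19486144977/147340 - 4721) + 146998)*(124499277/358) = (18790552837/147340 + 146998)*(124499277/358) = (40449238157/147340)*(124499277/358) = 5035900905747312489/52747720 ≈ 9.5471e+10)
f(-157)/A = (-31 + 176*(-157)²)/(5035900905747312489/52747720) = (-31 + 176*24649)*(52747720/5035900905747312489) = (-31 + 4338224)*(52747720/5035900905747312489) = 4338193*(52747720/5035900905747312489) = 228829789669960/5035900905747312489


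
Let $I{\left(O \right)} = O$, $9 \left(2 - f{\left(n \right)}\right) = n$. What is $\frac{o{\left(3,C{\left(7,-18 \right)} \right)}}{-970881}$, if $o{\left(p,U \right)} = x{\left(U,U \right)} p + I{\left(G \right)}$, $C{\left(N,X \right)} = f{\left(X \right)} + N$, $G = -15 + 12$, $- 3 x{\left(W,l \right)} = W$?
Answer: $\frac{14}{970881} \approx 1.442 \cdot 10^{-5}$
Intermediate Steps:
$x{\left(W,l \right)} = - \frac{W}{3}$
$f{\left(n \right)} = 2 - \frac{n}{9}$
$G = -3$
$C{\left(N,X \right)} = 2 + N - \frac{X}{9}$ ($C{\left(N,X \right)} = \left(2 - \frac{X}{9}\right) + N = 2 + N - \frac{X}{9}$)
$o{\left(p,U \right)} = -3 - \frac{U p}{3}$ ($o{\left(p,U \right)} = - \frac{U}{3} p - 3 = - \frac{U p}{3} - 3 = -3 - \frac{U p}{3}$)
$\frac{o{\left(3,C{\left(7,-18 \right)} \right)}}{-970881} = \frac{-3 - \frac{1}{3} \left(2 + 7 - -2\right) 3}{-970881} = \left(-3 - \frac{1}{3} \left(2 + 7 + 2\right) 3\right) \left(- \frac{1}{970881}\right) = \left(-3 - \frac{11}{3} \cdot 3\right) \left(- \frac{1}{970881}\right) = \left(-3 - 11\right) \left(- \frac{1}{970881}\right) = \left(-14\right) \left(- \frac{1}{970881}\right) = \frac{14}{970881}$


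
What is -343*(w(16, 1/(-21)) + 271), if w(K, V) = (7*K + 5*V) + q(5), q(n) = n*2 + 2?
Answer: -406210/3 ≈ -1.3540e+5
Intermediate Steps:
q(n) = 2 + 2*n (q(n) = 2*n + 2 = 2 + 2*n)
w(K, V) = 12 + 5*V + 7*K (w(K, V) = (7*K + 5*V) + (2 + 2*5) = (5*V + 7*K) + (2 + 10) = (5*V + 7*K) + 12 = 12 + 5*V + 7*K)
-343*(w(16, 1/(-21)) + 271) = -343*((12 + 5/(-21) + 7*16) + 271) = -343*((12 + 5*(-1/21) + 112) + 271) = -343*((12 - 5/21 + 112) + 271) = -343*(2599/21 + 271) = -343*8290/21 = -406210/3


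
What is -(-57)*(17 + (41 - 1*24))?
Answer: 1938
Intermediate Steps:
-(-57)*(17 + (41 - 1*24)) = -(-57)*(17 + (41 - 24)) = -(-57)*(17 + 17) = -(-57)*34 = -1*(-1938) = 1938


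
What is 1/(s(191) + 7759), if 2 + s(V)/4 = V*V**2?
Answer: 1/27879235 ≈ 3.5869e-8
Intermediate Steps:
s(V) = -8 + 4*V**3 (s(V) = -8 + 4*(V*V**2) = -8 + 4*V**3)
1/(s(191) + 7759) = 1/((-8 + 4*191**3) + 7759) = 1/((-8 + 4*6967871) + 7759) = 1/((-8 + 27871484) + 7759) = 1/(27871476 + 7759) = 1/27879235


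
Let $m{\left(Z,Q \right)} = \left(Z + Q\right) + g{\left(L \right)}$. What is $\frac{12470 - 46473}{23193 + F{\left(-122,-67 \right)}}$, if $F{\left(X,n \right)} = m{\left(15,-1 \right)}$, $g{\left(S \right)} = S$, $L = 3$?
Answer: $- \frac{34003}{23210} \approx -1.465$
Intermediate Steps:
$m{\left(Z,Q \right)} = 3 + Q + Z$ ($m{\left(Z,Q \right)} = \left(Z + Q\right) + 3 = \left(Q + Z\right) + 3 = 3 + Q + Z$)
$F{\left(X,n \right)} = 17$ ($F{\left(X,n \right)} = 3 - 1 + 15 = 17$)
$\frac{12470 - 46473}{23193 + F{\left(-122,-67 \right)}} = \frac{12470 - 46473}{23193 + 17} = - \frac{34003}{23210}$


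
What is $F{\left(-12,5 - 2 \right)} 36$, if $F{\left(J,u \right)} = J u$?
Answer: $-1296$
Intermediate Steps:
$F{\left(-12,5 - 2 \right)} 36 = - 12 \left(5 - 2\right) 36 = \left(-12\right) 3 \cdot 36 = \left(-36\right) 36 = -1296$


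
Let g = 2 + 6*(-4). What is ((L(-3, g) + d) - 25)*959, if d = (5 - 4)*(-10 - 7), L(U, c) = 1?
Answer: -39319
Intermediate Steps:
g = -22 (g = 2 - 24 = -22)
d = -17 (d = 1*(-17) = -17)
((L(-3, g) + d) - 25)*959 = ((1 - 17) - 25)*959 = (-16 - 25)*959 = -41*959 = -39319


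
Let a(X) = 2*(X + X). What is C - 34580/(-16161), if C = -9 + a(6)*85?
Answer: 32857571/16161 ≈ 2033.1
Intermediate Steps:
a(X) = 4*X (a(X) = 2*(2*X) = 4*X)
C = 2031 (C = -9 + (4*6)*85 = -9 + 24*85 = -9 + 2040 = 2031)
C - 34580/(-16161) = 2031 - 34580/(-16161) = 2031 - 34580*(-1)/16161 = 2031 - 1*(-34580/16161) = 2031 + 34580/16161 = 32857571/16161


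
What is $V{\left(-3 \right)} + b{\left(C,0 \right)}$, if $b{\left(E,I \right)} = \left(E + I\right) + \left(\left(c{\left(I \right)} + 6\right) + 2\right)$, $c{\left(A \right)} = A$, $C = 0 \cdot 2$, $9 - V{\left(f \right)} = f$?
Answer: $20$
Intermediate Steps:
$V{\left(f \right)} = 9 - f$
$C = 0$
$b{\left(E,I \right)} = 8 + E + 2 I$ ($b{\left(E,I \right)} = \left(E + I\right) + \left(\left(I + 6\right) + 2\right) = \left(E + I\right) + \left(\left(6 + I\right) + 2\right) = \left(E + I\right) + \left(8 + I\right) = 8 + E + 2 I$)
$V{\left(-3 \right)} + b{\left(C,0 \right)} = \left(9 - -3\right) + \left(8 + 0 + 2 \cdot 0\right) = \left(9 + 3\right) + \left(8 + 0 + 0\right) = 12 + 8 = 20$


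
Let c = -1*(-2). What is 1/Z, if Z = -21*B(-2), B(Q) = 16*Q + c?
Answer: 1/630 ≈ 0.0015873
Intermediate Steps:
c = 2
B(Q) = 2 + 16*Q (B(Q) = 16*Q + 2 = 2 + 16*Q)
Z = 630 (Z = -21*(2 + 16*(-2)) = -21*(2 - 32) = -21*(-30) = 630)
1/Z = 1/630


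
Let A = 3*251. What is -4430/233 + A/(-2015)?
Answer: -9101899/469495 ≈ -19.387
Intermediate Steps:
A = 753
-4430/233 + A/(-2015) = -4430/233 + 753/(-2015) = -4430*1/233 + 753*(-1/2015) = -4430/233 - 753/2015 = -9101899/469495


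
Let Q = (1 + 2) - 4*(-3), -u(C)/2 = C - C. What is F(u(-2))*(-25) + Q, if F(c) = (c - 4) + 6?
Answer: -35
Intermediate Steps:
u(C) = 0 (u(C) = -2*(C - C) = -2*0 = 0)
F(c) = 2 + c (F(c) = (-4 + c) + 6 = 2 + c)
Q = 15 (Q = 3 + 12 = 15)
F(u(-2))*(-25) + Q = (2 + 0)*(-25) + 15 = 2*(-25) + 15 = -50 + 15 = -35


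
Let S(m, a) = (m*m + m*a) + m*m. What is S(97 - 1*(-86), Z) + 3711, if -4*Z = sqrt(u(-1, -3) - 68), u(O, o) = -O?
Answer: 70689 - 183*I*sqrt(67)/4 ≈ 70689.0 - 374.48*I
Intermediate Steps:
Z = -I*sqrt(67)/4 (Z = -sqrt(-1*(-1) - 68)/4 = -sqrt(1 - 68)/4 = -I*sqrt(67)/4 ≈ -2.0463*I)
S(m, a) = 2*m**2 + a*m (S(m, a) = (m**2 + a*m) + m**2 = 2*m**2 + a*m)
S(97 - 1*(-86), Z) + 3711 = (97 - 1*(-86))*(-I*sqrt(67)/4 + 2*(97 - 1*(-86))) + 3711 = (97 + 86)*(-I*sqrt(67)/4 + 2*(97 + 86)) + 3711 = 183*(-I*sqrt(67)/4 + 2*183) + 3711 = 183*(-I*sqrt(67)/4 + 366) + 3711 = 183*(366 - I*sqrt(67)/4) + 3711 = (66978 - 183*I*sqrt(67)/4) + 3711 = 70689 - 183*I*sqrt(67)/4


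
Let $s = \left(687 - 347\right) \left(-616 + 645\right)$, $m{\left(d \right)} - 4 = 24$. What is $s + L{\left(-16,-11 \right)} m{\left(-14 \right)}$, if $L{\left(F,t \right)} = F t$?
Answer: $14788$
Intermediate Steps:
$m{\left(d \right)} = 28$ ($m{\left(d \right)} = 4 + 24 = 28$)
$s = 9860$ ($s = 340 \cdot 29 = 9860$)
$s + L{\left(-16,-11 \right)} m{\left(-14 \right)} = 9860 + \left(-16\right) \left(-11\right) 28 = 9860 + 176 \cdot 28 = 9860 + 4928 = 14788$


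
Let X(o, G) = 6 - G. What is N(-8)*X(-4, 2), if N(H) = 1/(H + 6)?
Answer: -2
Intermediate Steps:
N(H) = 1/(6 + H)
N(-8)*X(-4, 2) = (6 - 1*2)/(6 - 8) = (6 - 2)/(-2) = -1/2*4 = -2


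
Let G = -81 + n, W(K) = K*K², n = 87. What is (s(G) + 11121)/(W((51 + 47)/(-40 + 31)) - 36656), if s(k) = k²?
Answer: -8133453/27663416 ≈ -0.29401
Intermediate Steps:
W(K) = K³
G = 6 (G = -81 + 87 = 6)
(s(G) + 11121)/(W((51 + 47)/(-40 + 31)) - 36656) = (6² + 11121)/(((51 + 47)/(-40 + 31))³ - 36656) = (36 + 11121)/((98/(-9))³ - 36656) = 11157/((98*(-⅑))³ - 36656) = 11157/((-98/9)³ - 36656) = 11157/(-941192/729 - 36656) = 11157/(-27663416/729) = 11157*(-729/27663416) = -8133453/27663416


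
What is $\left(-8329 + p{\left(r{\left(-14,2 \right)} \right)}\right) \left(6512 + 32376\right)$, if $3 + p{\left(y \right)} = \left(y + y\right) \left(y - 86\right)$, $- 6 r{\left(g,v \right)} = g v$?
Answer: $- \frac{3181816160}{9} \approx -3.5353 \cdot 10^{8}$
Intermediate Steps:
$r{\left(g,v \right)} = - \frac{g v}{6}$
$p{\left(y \right)} = -3 + 2 y \left(-86 + y\right)$ ($p{\left(y \right)} = -3 + \left(y + y\right) \left(y - 86\right) = -3 + 2 y \left(-86 + y\right)$)
$\left(-8329 + p{\left(r{\left(-14,2 \right)} \right)}\right) \left(6512 + 32376\right) = \left(-8329 - \left(3 - \frac{392}{9} + 172 \left(- \frac{1}{6}\right) \left(-14\right) 2\right)\right) \left(6512 + 32376\right) = \left(-8329 - \left(\frac{2417}{3} - \frac{392}{9}\right)\right) 38888 = \left(-8329 - \frac{6859}{9}\right) 38888 = \left(- \frac{81820}{9}\right) 38888 = - \frac{3181816160}{9}$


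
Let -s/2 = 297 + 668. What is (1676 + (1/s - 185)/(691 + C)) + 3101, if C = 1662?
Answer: 21693385279/4541290 ≈ 4776.9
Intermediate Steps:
s = -1930 (s = -2*(297 + 668) = -2*965 = -1930)
(1676 + (1/s - 185)/(691 + C)) + 3101 = (1676 + (1/(-1930) - 185)/(691 + 1662)) + 3101 = (1676 + (-1/1930 - 185)/2353) + 3101 = (1676 - 357051/1930*1/2353) + 3101 = (1676 - 357051/4541290) + 3101 = 7610844989/4541290 + 3101 = 21693385279/4541290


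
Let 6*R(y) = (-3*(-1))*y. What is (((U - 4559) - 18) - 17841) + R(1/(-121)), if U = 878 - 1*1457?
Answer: -5565275/242 ≈ -22997.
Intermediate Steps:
U = -579 (U = 878 - 1457 = -579)
R(y) = y/2 (R(y) = ((-3*(-1))*y)/6 = (3*y)/6 = y/2)
(((U - 4559) - 18) - 17841) + R(1/(-121)) = (((-579 - 4559) - 18) - 17841) + (1/2)/(-121) = ((-5138 - 18) - 17841) + (1/2)*(-1/121) = (-5156 - 17841) - 1/242 = -22997 - 1/242 = -5565275/242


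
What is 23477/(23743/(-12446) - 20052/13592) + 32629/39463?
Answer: -146183827395945/21067132892 ≈ -6939.0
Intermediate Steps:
23477/(23743/(-12446) - 20052/13592) + 32629/39463 = 23477/(23743*(-1/12446) - 20052*1/13592) + 32629*(1/39463) = 23477/(-23743/12446 - 5013/3398) + 487/589 = 23477/(-35767628/10572877) + 487/589 = 23477*(-10572877/35767628) + 487/589 = -248219433329/35767628 + 487/589 = -146183827395945/21067132892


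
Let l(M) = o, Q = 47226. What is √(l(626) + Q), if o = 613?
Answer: √47839 ≈ 218.72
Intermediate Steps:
l(M) = 613
√(l(626) + Q) = √(613 + 47226) = √47839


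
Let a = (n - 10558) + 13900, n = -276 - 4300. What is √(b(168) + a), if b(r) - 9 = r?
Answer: I*√1057 ≈ 32.512*I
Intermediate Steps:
n = -4576
b(r) = 9 + r
a = -1234 (a = (-4576 - 10558) + 13900 = -15134 + 13900 = -1234)
√(b(168) + a) = √((9 + 168) - 1234) = √(177 - 1234) = √(-1057) = I*√1057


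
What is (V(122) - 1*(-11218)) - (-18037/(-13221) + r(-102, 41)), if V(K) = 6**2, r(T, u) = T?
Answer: 150119639/13221 ≈ 11355.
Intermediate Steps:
V(K) = 36
(V(122) - 1*(-11218)) - (-18037/(-13221) + r(-102, 41)) = (36 - 1*(-11218)) - (-18037/(-13221) - 102) = (36 + 11218) - (-18037*(-1/13221) - 102) = 11254 - (18037/13221 - 102) = 11254 - 1*(-1330505/13221) = 11254 + 1330505/13221 = 150119639/13221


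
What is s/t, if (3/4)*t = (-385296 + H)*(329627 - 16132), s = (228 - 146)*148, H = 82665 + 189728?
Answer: -9102/35394525985 ≈ -2.5716e-7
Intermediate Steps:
H = 272393
s = 12136 (s = 82*148 = 12136)
t = -141578103940/3 (t = 4*((-385296 + 272393)*(329627 - 16132))/3 = 4*(-112903*313495)/3 = (4/3)*(-35394525985) = -141578103940/3 ≈ -4.7193e+10)
s/t = 12136/(-141578103940/3) = 12136*(-3/141578103940) = -9102/35394525985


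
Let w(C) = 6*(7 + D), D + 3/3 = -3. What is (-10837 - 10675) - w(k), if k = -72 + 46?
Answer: -21530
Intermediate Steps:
D = -4 (D = -1 - 3 = -4)
k = -26
w(C) = 18 (w(C) = 6*(7 - 4) = 6*3 = 18)
(-10837 - 10675) - w(k) = (-10837 - 10675) - 1*18 = -21512 - 18 = -21530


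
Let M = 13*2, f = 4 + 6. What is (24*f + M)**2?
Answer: 70756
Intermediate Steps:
f = 10
M = 26
(24*f + M)**2 = (24*10 + 26)**2 = (240 + 26)**2 = 266**2 = 70756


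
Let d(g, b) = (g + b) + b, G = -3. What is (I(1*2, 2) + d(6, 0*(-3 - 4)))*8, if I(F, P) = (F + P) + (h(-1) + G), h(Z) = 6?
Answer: 104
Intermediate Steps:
d(g, b) = g + 2*b (d(g, b) = (b + g) + b = g + 2*b)
I(F, P) = 3 + F + P (I(F, P) = (F + P) + (6 - 3) = (F + P) + 3 = 3 + F + P)
(I(1*2, 2) + d(6, 0*(-3 - 4)))*8 = ((3 + 1*2 + 2) + (6 + 2*(0*(-3 - 4))))*8 = ((3 + 2 + 2) + (6 + 2*(0*(-7))))*8 = (7 + (6 + 2*0))*8 = (7 + (6 + 0))*8 = (7 + 6)*8 = 13*8 = 104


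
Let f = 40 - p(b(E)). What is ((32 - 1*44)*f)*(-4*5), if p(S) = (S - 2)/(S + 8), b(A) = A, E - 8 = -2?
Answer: 66720/7 ≈ 9531.4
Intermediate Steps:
E = 6 (E = 8 - 2 = 6)
p(S) = (-2 + S)/(8 + S)
f = 278/7 (f = 40 - (-2 + 6)/(8 + 6) = 40 - 4/14 = 40 - 1*2/7 = 40 - 2/7 = 278/7 ≈ 39.714)
((32 - 1*44)*f)*(-4*5) = ((32 - 1*44)*(278/7))*(-4*5) = ((32 - 44)*(278/7))*(-20) = -12*278/7*(-20) = -3336/7*(-20) = 66720/7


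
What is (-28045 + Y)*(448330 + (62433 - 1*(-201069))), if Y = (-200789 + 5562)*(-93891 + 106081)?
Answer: -1694049950610600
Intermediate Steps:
Y = -2379817130 (Y = -195227*12190 = -2379817130)
(-28045 + Y)*(448330 + (62433 - 1*(-201069))) = (-28045 - 2379817130)*(448330 + (62433 - 1*(-201069))) = -2379845175*(448330 + (62433 + 201069)) = -2379845175*(448330 + 263502) = -2379845175*711832 = -1694049950610600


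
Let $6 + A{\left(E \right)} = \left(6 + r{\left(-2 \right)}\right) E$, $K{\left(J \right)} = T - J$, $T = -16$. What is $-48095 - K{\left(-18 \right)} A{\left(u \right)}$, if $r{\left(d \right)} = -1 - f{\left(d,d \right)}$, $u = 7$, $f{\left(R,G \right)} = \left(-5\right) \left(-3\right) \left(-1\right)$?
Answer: $-48363$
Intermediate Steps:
$f{\left(R,G \right)} = -15$ ($f{\left(R,G \right)} = 15 \left(-1\right) = -15$)
$r{\left(d \right)} = 14$ ($r{\left(d \right)} = -1 - -15 = -1 + 15 = 14$)
$K{\left(J \right)} = -16 - J$
$A{\left(E \right)} = -6 + 20 E$ ($A{\left(E \right)} = -6 + \left(6 + 14\right) E = -6 + 20 E$)
$-48095 - K{\left(-18 \right)} A{\left(u \right)} = -48095 - \left(-16 - -18\right) \left(-6 + 20 \cdot 7\right) = -48095 - \left(-16 + 18\right) \left(-6 + 140\right) = -48095 - 2 \cdot 134 = -48095 - 268 = -48363$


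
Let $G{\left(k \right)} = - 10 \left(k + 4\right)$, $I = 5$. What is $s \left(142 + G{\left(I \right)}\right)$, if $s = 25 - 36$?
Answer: $-572$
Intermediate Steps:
$s = -11$
$G{\left(k \right)} = -40 - 10 k$ ($G{\left(k \right)} = - 10 \left(4 + k\right) = -40 - 10 k$)
$s \left(142 + G{\left(I \right)}\right) = - 11 \left(142 - 90\right) = \left(-11\right) 52 = -572$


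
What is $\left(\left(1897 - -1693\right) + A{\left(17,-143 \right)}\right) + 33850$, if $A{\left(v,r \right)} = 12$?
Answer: $37452$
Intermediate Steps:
$\left(\left(1897 - -1693\right) + A{\left(17,-143 \right)}\right) + 33850 = \left(\left(1897 - -1693\right) + 12\right) + 33850 = \left(\left(1897 + 1693\right) + 12\right) + 33850 = \left(3590 + 12\right) + 33850 = 3602 + 33850 = 37452$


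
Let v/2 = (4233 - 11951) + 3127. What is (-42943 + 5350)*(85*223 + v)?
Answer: -367396389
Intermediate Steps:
v = -9182 (v = 2*((4233 - 11951) + 3127) = 2*(-7718 + 3127) = 2*(-4591) = -9182)
(-42943 + 5350)*(85*223 + v) = (-42943 + 5350)*(85*223 - 9182) = -37593*(18955 - 9182) = -37593*9773 = -367396389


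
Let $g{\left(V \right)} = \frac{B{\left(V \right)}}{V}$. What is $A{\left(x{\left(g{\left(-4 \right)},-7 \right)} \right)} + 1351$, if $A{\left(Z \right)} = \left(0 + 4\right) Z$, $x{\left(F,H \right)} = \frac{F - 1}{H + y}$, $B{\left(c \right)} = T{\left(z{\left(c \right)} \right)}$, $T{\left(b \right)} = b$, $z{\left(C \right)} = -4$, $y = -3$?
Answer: $1351$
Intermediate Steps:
$B{\left(c \right)} = -4$
$g{\left(V \right)} = - \frac{4}{V}$
$x{\left(F,H \right)} = \frac{-1 + F}{-3 + H}$ ($x{\left(F,H \right)} = \frac{F - 1}{H - 3} = \frac{-1 + F}{-3 + H}$)
$A{\left(Z \right)} = 4 Z$
$A{\left(x{\left(g{\left(-4 \right)},-7 \right)} \right)} + 1351 = 4 \frac{-1 - \frac{4}{-4}}{-3 - 7} + 1351 = 4 \frac{-1 - -1}{-10} + 1351 = 4 \left(- \frac{-1 + 1}{10}\right) + 1351 = 4 \left(\left(- \frac{1}{10}\right) 0\right) + 1351 = 4 \cdot 0 + 1351 = 0 + 1351 = 1351$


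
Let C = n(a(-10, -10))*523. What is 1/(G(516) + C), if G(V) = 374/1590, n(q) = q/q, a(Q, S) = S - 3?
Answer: 795/415972 ≈ 0.0019112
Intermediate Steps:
a(Q, S) = -3 + S
n(q) = 1
G(V) = 187/795 (G(V) = 374*(1/1590) = 187/795)
C = 523 (C = 1*523 = 523)
1/(G(516) + C) = 1/(187/795 + 523) = 1/(415972/795) = 795/415972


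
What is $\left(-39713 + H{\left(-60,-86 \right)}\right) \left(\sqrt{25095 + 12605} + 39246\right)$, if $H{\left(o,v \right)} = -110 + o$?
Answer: $-1565248218 - 398830 \sqrt{377} \approx -1.573 \cdot 10^{9}$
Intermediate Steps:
$\left(-39713 + H{\left(-60,-86 \right)}\right) \left(\sqrt{25095 + 12605} + 39246\right) = \left(-39713 - 170\right) \left(\sqrt{25095 + 12605} + 39246\right) = \left(-39713 - 170\right) \left(\sqrt{37700} + 39246\right) = - 39883 \left(10 \sqrt{377} + 39246\right) = - 39883 \left(39246 + 10 \sqrt{377}\right) = -1565248218 - 398830 \sqrt{377}$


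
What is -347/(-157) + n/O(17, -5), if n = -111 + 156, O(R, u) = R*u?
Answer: 4486/2669 ≈ 1.6808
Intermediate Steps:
n = 45
-347/(-157) + n/O(17, -5) = -347/(-157) + 45/((17*(-5))) = -347*(-1/157) + 45/(-85) = 347/157 + 45*(-1/85) = 347/157 - 9/17 = 4486/2669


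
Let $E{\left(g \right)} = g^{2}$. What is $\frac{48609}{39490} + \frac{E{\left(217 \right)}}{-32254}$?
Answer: $- \frac{6629771}{28947965} \approx -0.22902$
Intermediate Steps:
$\frac{48609}{39490} + \frac{E{\left(217 \right)}}{-32254} = \frac{48609}{39490} + \frac{217^{2}}{-32254} = 48609 \cdot \frac{1}{39490} + 47089 \left(- \frac{1}{32254}\right) = \frac{4419}{3590} - \frac{47089}{32254} = - \frac{6629771}{28947965}$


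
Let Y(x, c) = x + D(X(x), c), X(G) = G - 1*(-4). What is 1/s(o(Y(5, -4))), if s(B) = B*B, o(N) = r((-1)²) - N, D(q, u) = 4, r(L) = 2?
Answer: 1/49 ≈ 0.020408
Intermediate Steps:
X(G) = 4 + G (X(G) = G + 4 = 4 + G)
Y(x, c) = 4 + x (Y(x, c) = x + 4 = 4 + x)
o(N) = 2 - N
s(B) = B²
1/s(o(Y(5, -4))) = 1/((2 - (4 + 5))²) = 1/((2 - 1*9)²) = 1/((2 - 9)²) = 1/((-7)²) = 1/49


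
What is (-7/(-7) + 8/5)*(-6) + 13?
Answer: -13/5 ≈ -2.6000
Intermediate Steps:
(-7/(-7) + 8/5)*(-6) + 13 = (-7*(-1/7) + 8*(1/5))*(-6) + 13 = (1 + 8/5)*(-6) + 13 = (13/5)*(-6) + 13 = -78/5 + 13 = -13/5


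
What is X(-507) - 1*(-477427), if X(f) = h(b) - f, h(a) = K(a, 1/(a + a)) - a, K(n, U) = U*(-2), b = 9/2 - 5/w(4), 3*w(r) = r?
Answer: 5735183/12 ≈ 4.7793e+5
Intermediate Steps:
w(r) = r/3
b = ¾ (b = 9/2 - 5/((⅓)*4) = 9*(½) - 5/4/3 = 9/2 - 5*¾ = 9/2 - 15/4 = ¾ ≈ 0.75000)
K(n, U) = -2*U
h(a) = -a - 1/a (h(a) = -2/(a + a) - a = -2*1/(2*a) - a = -1/a - a = -a - 1/a)
X(f) = -25/12 - f (X(f) = (-1*¾ - 1/¾) - f = (-¾ - 1*4/3) - f = (-¾ - 4/3) - f = -25/12 - f)
X(-507) - 1*(-477427) = (-25/12 - 1*(-507)) - 1*(-477427) = (-25/12 + 507) + 477427 = 6059/12 + 477427 = 5735183/12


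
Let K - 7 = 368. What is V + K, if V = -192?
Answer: 183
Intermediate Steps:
K = 375 (K = 7 + 368 = 375)
V + K = -192 + 375 = 183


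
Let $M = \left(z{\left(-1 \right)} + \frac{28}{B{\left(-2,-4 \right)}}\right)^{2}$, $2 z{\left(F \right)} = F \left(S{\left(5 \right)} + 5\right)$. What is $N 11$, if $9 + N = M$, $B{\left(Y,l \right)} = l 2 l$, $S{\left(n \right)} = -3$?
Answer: $- \frac{6325}{64} \approx -98.828$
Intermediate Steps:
$B{\left(Y,l \right)} = 2 l^{2}$ ($B{\left(Y,l \right)} = 2 l l = 2 l^{2}$)
$z{\left(F \right)} = F$ ($z{\left(F \right)} = \frac{F \left(-3 + 5\right)}{2} = \frac{F 2}{2} = \frac{2 F}{2} = F$)
$M = \frac{1}{64}$ ($M = \left(-1 + \frac{28}{2 \left(-4\right)^{2}}\right)^{2} = \left(-1 + \frac{28}{2 \cdot 16}\right)^{2} = \left(-1 + \frac{28}{32}\right)^{2} = \left(-1 + 28 \cdot \frac{1}{32}\right)^{2} = \left(-1 + \frac{7}{8}\right)^{2} = \left(- \frac{1}{8}\right)^{2} = \frac{1}{64} \approx 0.015625$)
$N = - \frac{575}{64}$ ($N = -9 + \frac{1}{64} = - \frac{575}{64} \approx -8.9844$)
$N 11 = \left(- \frac{575}{64}\right) 11 = - \frac{6325}{64}$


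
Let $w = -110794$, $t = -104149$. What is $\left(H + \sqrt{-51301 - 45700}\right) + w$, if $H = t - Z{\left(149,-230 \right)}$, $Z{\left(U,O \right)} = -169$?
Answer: $-214774 + i \sqrt{97001} \approx -2.1477 \cdot 10^{5} + 311.45 i$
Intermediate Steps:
$H = -103980$ ($H = -104149 - -169 = -104149 + 169 = -103980$)
$\left(H + \sqrt{-51301 - 45700}\right) + w = \left(-103980 + \sqrt{-51301 - 45700}\right) - 110794 = \left(-103980 + \sqrt{-97001}\right) - 110794 = \left(-103980 + i \sqrt{97001}\right) - 110794 = -214774 + i \sqrt{97001}$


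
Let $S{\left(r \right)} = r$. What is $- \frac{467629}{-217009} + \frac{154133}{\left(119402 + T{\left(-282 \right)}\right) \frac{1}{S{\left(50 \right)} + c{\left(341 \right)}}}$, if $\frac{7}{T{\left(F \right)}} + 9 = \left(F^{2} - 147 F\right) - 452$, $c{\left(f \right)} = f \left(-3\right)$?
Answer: $- \frac{3915514132028581088}{3122753182234569} \approx -1253.9$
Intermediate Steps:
$c{\left(f \right)} = - 3 f$
$T{\left(F \right)} = \frac{7}{-461 + F^{2} - 147 F}$ ($T{\left(F \right)} = \frac{7}{-9 - \left(452 - F^{2} + 147 F\right)} = \frac{7}{-461 + F^{2} - 147 F}$)
$- \frac{467629}{-217009} + \frac{154133}{\left(119402 + T{\left(-282 \right)}\right) \frac{1}{S{\left(50 \right)} + c{\left(341 \right)}}} = - \frac{467629}{-217009} + \frac{154133}{\left(119402 + \frac{7}{-461 + \left(-282\right)^{2} - -41454}\right) \frac{1}{50 - 1023}} = \left(-467629\right) \left(- \frac{1}{217009}\right) + \frac{154133}{\left(119402 + \frac{7}{-461 + 79524 + 41454}\right) \frac{1}{50 - 1023}} = \frac{467629}{217009} + \frac{154133}{\left(119402 + \frac{7}{120517}\right) \frac{1}{-973}} = \frac{467629}{217009} + \frac{154133}{\left(119402 + 7 \cdot \frac{1}{120517}\right) \left(- \frac{1}{973}\right)} = \frac{467629}{217009} + \frac{154133}{\left(119402 + \frac{7}{120517}\right) \left(- \frac{1}{973}\right)} = \frac{467629}{217009} + \frac{154133}{\frac{14389970841}{120517} \left(- \frac{1}{973}\right)} = \frac{467629}{217009} + \frac{154133}{- \frac{14389970841}{117263041}} = \frac{467629}{217009} + 154133 \left(- \frac{117263041}{14389970841}\right) = \frac{467629}{217009} - \frac{18074104298453}{14389970841} = - \frac{3915514132028581088}{3122753182234569}$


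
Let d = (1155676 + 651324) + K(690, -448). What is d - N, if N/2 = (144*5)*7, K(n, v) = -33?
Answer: 1796887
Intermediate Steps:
N = 10080 (N = 2*((144*5)*7) = 2*(720*7) = 2*5040 = 10080)
d = 1806967 (d = (1155676 + 651324) - 33 = 1807000 - 33 = 1806967)
d - N = 1806967 - 1*10080 = 1806967 - 10080 = 1796887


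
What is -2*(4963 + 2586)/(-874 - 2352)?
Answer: 7549/1613 ≈ 4.6801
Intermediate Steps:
-2*(4963 + 2586)/(-874 - 2352) = -15098/(-3226) = -15098*(-1)/3226 = -2*(-7549/3226) = 7549/1613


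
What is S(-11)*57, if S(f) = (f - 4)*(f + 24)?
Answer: -11115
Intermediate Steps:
S(f) = (-4 + f)*(24 + f)
S(-11)*57 = (-96 + (-11)² + 20*(-11))*57 = (-96 + 121 - 220)*57 = -195*57 = -11115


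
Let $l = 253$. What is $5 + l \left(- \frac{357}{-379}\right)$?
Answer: $\frac{92216}{379} \approx 243.31$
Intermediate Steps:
$5 + l \left(- \frac{357}{-379}\right) = 5 + 253 \left(- \frac{357}{-379}\right) = 5 + 253 \left(\left(-357\right) \left(- \frac{1}{379}\right)\right) = 5 + 253 \cdot \frac{357}{379} = 5 + \frac{90321}{379} = \frac{92216}{379}$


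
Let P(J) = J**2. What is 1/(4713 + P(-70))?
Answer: 1/9613 ≈ 0.00010403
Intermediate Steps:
1/(4713 + P(-70)) = 1/(4713 + (-70)**2) = 1/(4713 + 4900) = 1/9613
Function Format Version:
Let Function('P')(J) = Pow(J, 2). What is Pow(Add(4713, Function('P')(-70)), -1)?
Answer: Rational(1, 9613) ≈ 0.00010403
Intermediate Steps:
Pow(Add(4713, Function('P')(-70)), -1) = Pow(Add(4713, Pow(-70, 2)), -1) = Pow(Add(4713, 4900), -1) = Pow(9613, -1) = Rational(1, 9613)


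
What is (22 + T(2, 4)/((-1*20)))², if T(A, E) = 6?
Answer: 47089/100 ≈ 470.89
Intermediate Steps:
(22 + T(2, 4)/((-1*20)))² = (22 + 6/((-1*20)))² = (22 + 6/(-20))² = (22 + 6*(-1/20))² = (22 - 3/10)² = (217/10)² = 47089/100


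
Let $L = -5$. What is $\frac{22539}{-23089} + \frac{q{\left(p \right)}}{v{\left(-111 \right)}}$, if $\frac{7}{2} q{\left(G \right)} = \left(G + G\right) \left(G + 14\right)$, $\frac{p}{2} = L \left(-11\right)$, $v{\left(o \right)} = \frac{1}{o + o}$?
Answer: $- \frac{25423774023}{14693} \approx -1.7303 \cdot 10^{6}$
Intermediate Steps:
$v{\left(o \right)} = \frac{1}{2 o}$
$p = 110$ ($p = 2 \left(\left(-5\right) \left(-11\right)\right) = 2 \cdot 55 = 110$)
$q{\left(G \right)} = \frac{4 G \left(14 + G\right)}{7}$ ($q{\left(G \right)} = \frac{2 \left(G + G\right) \left(G + 14\right)}{7} = \frac{2 \cdot 2 G \left(14 + G\right)}{7} = \frac{4 G \left(14 + G\right)}{7}$)
$\frac{22539}{-23089} + \frac{q{\left(p \right)}}{v{\left(-111 \right)}} = \frac{22539}{-23089} + \frac{\frac{4}{7} \cdot 110 \left(14 + 110\right)}{\frac{1}{2} \frac{1}{-111}} = 22539 \left(- \frac{1}{23089}\right) + \frac{\frac{4}{7} \cdot 110 \cdot 124}{\frac{1}{2} \left(- \frac{1}{111}\right)} = - \frac{2049}{2099} + \frac{54560}{7 \left(- \frac{1}{222}\right)} = - \frac{2049}{2099} + \frac{54560}{7} \left(-222\right) = - \frac{2049}{2099} - \frac{12112320}{7} = - \frac{25423774023}{14693}$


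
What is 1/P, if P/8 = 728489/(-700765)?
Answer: -700765/5827912 ≈ -0.12024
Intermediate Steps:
P = -5827912/700765 (P = 8*(728489/(-700765)) = 8*(728489*(-1/700765)) = 8*(-728489/700765) = -5827912/700765 ≈ -8.3165)
1/P = 1/(-5827912/700765) = -700765/5827912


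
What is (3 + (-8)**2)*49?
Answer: 3283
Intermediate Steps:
(3 + (-8)**2)*49 = (3 + 64)*49 = 67*49 = 3283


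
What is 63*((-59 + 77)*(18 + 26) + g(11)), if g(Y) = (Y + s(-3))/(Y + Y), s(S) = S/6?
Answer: 2196747/44 ≈ 49926.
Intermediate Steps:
s(S) = S/6 (s(S) = S*(⅙) = S/6)
g(Y) = (-½ + Y)/(2*Y) (g(Y) = (Y + (⅙)*(-3))/(Y + Y) = (Y - ½)/((2*Y)) = (-½ + Y)*(1/(2*Y)) = (-½ + Y)/(2*Y))
63*((-59 + 77)*(18 + 26) + g(11)) = 63*((-59 + 77)*(18 + 26) + (¼)*(-1 + 2*11)/11) = 63*(18*44 + (¼)*(1/11)*(-1 + 22)) = 63*(792 + (¼)*(1/11)*21) = 63*(792 + 21/44) = 63*(34869/44) = 2196747/44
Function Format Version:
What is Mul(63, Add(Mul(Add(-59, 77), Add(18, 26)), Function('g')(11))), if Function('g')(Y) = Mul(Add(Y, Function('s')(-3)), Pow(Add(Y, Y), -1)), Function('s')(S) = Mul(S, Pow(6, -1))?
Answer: Rational(2196747, 44) ≈ 49926.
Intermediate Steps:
Function('s')(S) = Mul(Rational(1, 6), S) (Function('s')(S) = Mul(S, Rational(1, 6)) = Mul(Rational(1, 6), S))
Function('g')(Y) = Mul(Rational(1, 2), Pow(Y, -1), Add(Rational(-1, 2), Y)) (Function('g')(Y) = Mul(Add(Y, Mul(Rational(1, 6), -3)), Pow(Add(Y, Y), -1)) = Mul(Add(Y, Rational(-1, 2)), Pow(Mul(2, Y), -1)) = Mul(Add(Rational(-1, 2), Y), Mul(Rational(1, 2), Pow(Y, -1))) = Mul(Rational(1, 2), Pow(Y, -1), Add(Rational(-1, 2), Y)))
Mul(63, Add(Mul(Add(-59, 77), Add(18, 26)), Function('g')(11))) = Mul(63, Add(Mul(Add(-59, 77), Add(18, 26)), Mul(Rational(1, 4), Pow(11, -1), Add(-1, Mul(2, 11))))) = Mul(63, Add(Mul(18, 44), Mul(Rational(1, 4), Rational(1, 11), Add(-1, 22)))) = Mul(63, Add(792, Mul(Rational(1, 4), Rational(1, 11), 21))) = Mul(63, Add(792, Rational(21, 44))) = Mul(63, Rational(34869, 44)) = Rational(2196747, 44)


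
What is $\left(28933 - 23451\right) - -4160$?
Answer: $9642$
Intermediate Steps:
$\left(28933 - 23451\right) - -4160 = 5482 + 4160 = 9642$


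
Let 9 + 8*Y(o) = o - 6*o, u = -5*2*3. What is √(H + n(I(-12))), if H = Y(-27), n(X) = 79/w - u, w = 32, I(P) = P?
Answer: √3086/8 ≈ 6.9440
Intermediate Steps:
u = -30 (u = -10*3 = -30)
Y(o) = -9/8 - 5*o/8 (Y(o) = -9/8 + (o - 6*o)/8 = -9/8 + (-5*o)/8 = -9/8 - 5*o/8)
n(X) = 1039/32 (n(X) = 79/32 - 1*(-30) = 79*(1/32) + 30 = 79/32 + 30 = 1039/32)
H = 63/4 (H = -9/8 - 5/8*(-27) = -9/8 + 135/8 = 63/4 ≈ 15.750)
√(H + n(I(-12))) = √(63/4 + 1039/32) = √(1543/32) = √3086/8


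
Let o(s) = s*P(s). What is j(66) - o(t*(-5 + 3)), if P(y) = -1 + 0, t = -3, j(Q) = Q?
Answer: 72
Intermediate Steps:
P(y) = -1
o(s) = -s (o(s) = s*(-1) = -s)
j(66) - o(t*(-5 + 3)) = 66 - (-1)*(-3*(-5 + 3)) = 66 - (-1)*(-3*(-2)) = 66 - (-1)*6 = 66 - 1*(-6) = 66 + 6 = 72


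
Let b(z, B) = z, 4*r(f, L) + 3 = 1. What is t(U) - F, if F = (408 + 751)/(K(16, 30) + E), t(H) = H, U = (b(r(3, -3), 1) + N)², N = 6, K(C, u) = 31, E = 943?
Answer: 56609/1948 ≈ 29.060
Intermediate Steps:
r(f, L) = -½ (r(f, L) = -¾ + (¼)*1 = -¾ + ¼ = -½)
U = 121/4 (U = (-½ + 6)² = (11/2)² = 121/4 ≈ 30.250)
F = 1159/974 (F = (408 + 751)/(31 + 943) = 1159/974 ≈ 1.1899)
t(U) - F = 121/4 - 1*1159/974 = 121/4 - 1159/974 = 56609/1948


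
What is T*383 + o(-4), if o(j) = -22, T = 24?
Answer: 9170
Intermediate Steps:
T*383 + o(-4) = 24*383 - 22 = 9192 - 22 = 9170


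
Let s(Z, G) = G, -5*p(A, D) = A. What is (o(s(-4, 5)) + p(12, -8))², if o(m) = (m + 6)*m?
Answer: 69169/25 ≈ 2766.8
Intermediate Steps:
p(A, D) = -A/5
o(m) = m*(6 + m) (o(m) = (6 + m)*m = m*(6 + m))
(o(s(-4, 5)) + p(12, -8))² = (5*(6 + 5) - ⅕*12)² = (5*11 - 12/5)² = (55 - 12/5)² = (263/5)² = 69169/25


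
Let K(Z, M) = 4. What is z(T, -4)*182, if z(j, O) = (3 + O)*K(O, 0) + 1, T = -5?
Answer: -546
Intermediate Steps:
z(j, O) = 13 + 4*O (z(j, O) = (3 + O)*4 + 1 = (12 + 4*O) + 1 = 13 + 4*O)
z(T, -4)*182 = (13 + 4*(-4))*182 = (13 - 16)*182 = -3*182 = -546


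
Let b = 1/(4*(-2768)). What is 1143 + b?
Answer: 12655295/11072 ≈ 1143.0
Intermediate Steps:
b = -1/11072 (b = 1/(-11072) = -1/11072 ≈ -9.0318e-5)
1143 + b = 1143 - 1/11072 = 12655295/11072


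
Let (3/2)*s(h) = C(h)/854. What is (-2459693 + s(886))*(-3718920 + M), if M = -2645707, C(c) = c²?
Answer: 20049095275517099/1281 ≈ 1.5651e+13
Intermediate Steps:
s(h) = h²/1281 (s(h) = 2*(h²/854)/3 = h²/1281)
(-2459693 + s(886))*(-3718920 + M) = (-2459693 + (1/1281)*886²)*(-3718920 - 2645707) = (-2459693 + (1/1281)*784996)*(-6364627) = (-2459693 + 784996/1281)*(-6364627) = -3150081737/1281*(-6364627) = 20049095275517099/1281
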